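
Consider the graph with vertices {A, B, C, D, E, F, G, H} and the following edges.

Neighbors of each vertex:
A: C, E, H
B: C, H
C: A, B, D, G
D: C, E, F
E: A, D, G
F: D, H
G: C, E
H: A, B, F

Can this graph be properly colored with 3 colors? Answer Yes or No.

Yes

The chromatic number is 3. The cycle H-A-E-D-F-H has odd length 5, so it cannot be 2-colored; at least 3 colors are needed.
3 colors suffice: color 1 → {C, E, H}; color 2 → {A, B, D, G}; color 3 → {F}.
That is already a proper 3-coloring.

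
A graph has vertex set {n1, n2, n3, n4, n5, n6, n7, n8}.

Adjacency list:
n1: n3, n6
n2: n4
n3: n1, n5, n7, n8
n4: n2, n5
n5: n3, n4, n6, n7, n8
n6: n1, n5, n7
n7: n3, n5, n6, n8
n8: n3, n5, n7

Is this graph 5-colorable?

The chromatic number is 4. n3, n5, n7, n8 form a clique, so at least 4 colors are needed.
A valid assignment using 4 colors: n1=1, n2=1, n3=3, n4=2, n5=1, n6=3, n7=2, n8=4.
Since 5 ≥ 4, a proper 5-coloring certainly exists.

Yes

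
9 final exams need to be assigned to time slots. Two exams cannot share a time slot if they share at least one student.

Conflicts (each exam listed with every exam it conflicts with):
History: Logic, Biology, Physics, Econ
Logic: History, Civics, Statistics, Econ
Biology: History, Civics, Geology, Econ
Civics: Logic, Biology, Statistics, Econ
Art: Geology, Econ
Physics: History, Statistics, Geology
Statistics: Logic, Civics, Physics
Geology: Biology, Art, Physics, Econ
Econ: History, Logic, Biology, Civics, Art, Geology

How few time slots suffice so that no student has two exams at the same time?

Art, Geology, Econ all conflict with each other, so at least 3 time slots are needed.
3 time slots suffice: time slot 1 → {Statistics, Econ}; time slot 2 → {History, Civics, Geology}; time slot 3 → {Logic, Biology, Art, Physics}. No two conflicting exams share a time slot.

3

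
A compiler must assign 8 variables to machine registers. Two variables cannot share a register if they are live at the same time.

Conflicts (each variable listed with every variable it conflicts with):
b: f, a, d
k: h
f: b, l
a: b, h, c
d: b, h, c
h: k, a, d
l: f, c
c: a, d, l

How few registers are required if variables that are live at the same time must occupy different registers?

3

The cycle f-b-d-c-l-f has odd length 5, so it cannot be 2-colored; at least 3 registers are needed.
3 registers suffice: register 1 → {k, f, a, d}; register 2 → {b, h, c}; register 3 → {l}. Every pair that conflicts lands in different registers.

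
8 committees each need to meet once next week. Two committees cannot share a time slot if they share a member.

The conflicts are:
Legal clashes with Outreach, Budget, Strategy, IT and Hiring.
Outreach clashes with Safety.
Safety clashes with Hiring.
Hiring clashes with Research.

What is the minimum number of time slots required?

2

Legal and Outreach conflict, so at least 2 time slots are needed.
2 time slots suffice: time slot 1 → {Legal, Safety, Research}; time slot 2 → {Outreach, Budget, Strategy, IT, Hiring}. Each listed conflict is separated.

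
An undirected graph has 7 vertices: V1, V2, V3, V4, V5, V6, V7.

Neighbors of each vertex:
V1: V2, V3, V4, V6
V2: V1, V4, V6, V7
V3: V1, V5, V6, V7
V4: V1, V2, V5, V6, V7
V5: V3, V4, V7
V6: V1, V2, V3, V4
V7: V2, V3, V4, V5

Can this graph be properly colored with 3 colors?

V1, V2, V4, V6 are pairwise adjacent (a clique of size 4), so at least 4 colors are needed.
So 3 colors are not enough.

No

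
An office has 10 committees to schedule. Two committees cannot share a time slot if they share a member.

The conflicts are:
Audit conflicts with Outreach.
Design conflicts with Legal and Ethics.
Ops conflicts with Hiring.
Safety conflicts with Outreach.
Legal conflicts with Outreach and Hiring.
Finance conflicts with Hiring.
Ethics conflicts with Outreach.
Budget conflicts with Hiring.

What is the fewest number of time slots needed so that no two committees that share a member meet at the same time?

Ops and Hiring conflict, so at least 2 time slots are needed.
2 time slots suffice: time slot 1 → {Design, Outreach, Hiring}; time slot 2 → {Audit, Ops, Safety, Legal, Finance, Ethics, Budget}. Every pair that conflicts lands in different time slots.

2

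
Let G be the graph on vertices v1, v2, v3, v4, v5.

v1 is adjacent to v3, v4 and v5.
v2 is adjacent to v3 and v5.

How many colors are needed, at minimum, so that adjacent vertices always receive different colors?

v1 and v3 are adjacent, so at least 2 colors are needed.
2 colors suffice: v1=red, v2=red, v3=blue, v4=blue, v5=blue. No two adjacent vertices share a color.

2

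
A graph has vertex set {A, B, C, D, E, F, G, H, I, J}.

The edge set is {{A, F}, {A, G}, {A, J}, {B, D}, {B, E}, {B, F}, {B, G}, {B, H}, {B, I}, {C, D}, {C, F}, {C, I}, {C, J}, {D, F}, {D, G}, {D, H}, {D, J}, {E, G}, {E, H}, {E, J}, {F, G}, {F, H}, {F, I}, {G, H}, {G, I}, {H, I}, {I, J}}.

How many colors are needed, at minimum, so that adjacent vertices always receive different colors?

B, D, F, G, H form a clique, so at least 5 colors are needed.
5 colors suffice: color red → {F, J}; color blue → {C, G}; color green → {A, B}; color yellow → {H}; color purple → {D, E, I}. Each edge has distinct colors on its endpoints.

5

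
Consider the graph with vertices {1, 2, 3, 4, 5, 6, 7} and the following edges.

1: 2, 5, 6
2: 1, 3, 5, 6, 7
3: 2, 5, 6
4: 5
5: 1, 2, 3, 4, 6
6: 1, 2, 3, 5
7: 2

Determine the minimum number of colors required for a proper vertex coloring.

2, 3, 5, 6 are pairwise adjacent (a clique of size 4), so at least 4 colors are needed.
4 colors suffice: color red → {5, 7}; color blue → {2, 4}; color green → {6}; color yellow → {1, 3}. Each edge has distinct colors on its endpoints.

4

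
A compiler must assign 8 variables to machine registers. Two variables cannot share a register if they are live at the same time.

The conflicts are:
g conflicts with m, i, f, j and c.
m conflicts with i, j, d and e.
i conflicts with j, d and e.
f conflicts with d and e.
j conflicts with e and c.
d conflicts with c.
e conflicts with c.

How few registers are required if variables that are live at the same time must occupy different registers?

4

g, m, i, j all conflict with each other, so at least 4 registers are needed.
Using 4 registers: g=2, m=1, i=3, f=1, j=4, d=2, e=2, c=1. Every pair that conflicts lands in different registers.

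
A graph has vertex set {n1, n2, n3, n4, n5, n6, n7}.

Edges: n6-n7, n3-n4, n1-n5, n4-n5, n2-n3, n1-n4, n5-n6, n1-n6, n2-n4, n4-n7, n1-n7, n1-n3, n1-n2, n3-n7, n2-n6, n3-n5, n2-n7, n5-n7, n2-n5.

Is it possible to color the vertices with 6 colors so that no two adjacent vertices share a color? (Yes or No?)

The chromatic number is 6. n1, n2, n3, n4, n5, n7 are mutually adjacent (a clique of size 6), so at least 6 colors are needed.
6 colors suffice: color 1 → {n1}; color 2 → {n5}; color 3 → {n2}; color 4 → {n7}; color 5 → {n3, n6}; color 6 → {n4}.
That is already a proper 6-coloring.

Yes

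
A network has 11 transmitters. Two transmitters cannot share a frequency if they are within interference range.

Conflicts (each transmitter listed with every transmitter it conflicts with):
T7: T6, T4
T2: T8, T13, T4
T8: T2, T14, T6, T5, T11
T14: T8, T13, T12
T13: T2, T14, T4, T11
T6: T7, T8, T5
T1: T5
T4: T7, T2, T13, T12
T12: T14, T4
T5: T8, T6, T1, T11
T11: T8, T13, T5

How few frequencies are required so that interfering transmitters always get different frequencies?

3

T8, T5, T11 pairwise conflict, so at least 3 frequencies are needed.
3 frequencies suffice: T7=1, T2=3, T8=1, T14=2, T13=1, T6=3, T1=1, T4=2, T12=1, T5=2, T11=3. Each listed conflict is separated.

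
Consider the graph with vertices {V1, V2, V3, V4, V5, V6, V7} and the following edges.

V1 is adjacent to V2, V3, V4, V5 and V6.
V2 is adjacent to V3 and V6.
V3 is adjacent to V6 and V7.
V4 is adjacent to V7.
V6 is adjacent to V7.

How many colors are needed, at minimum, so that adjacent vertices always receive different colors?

4

V1, V2, V3, V6 form a clique, so at least 4 colors are needed.
4 colors suffice: color 1 → {V1, V7}; color 2 → {V3, V4, V5}; color 3 → {V6}; color 4 → {V2}. Every edge joins two different colors.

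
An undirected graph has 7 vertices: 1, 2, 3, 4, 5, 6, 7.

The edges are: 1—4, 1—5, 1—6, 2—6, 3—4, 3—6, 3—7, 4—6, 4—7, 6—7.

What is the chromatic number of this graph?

3, 4, 6, 7 form a clique, so at least 4 colors are needed.
One proper 4-coloring: 1=green, 2=blue, 3=yellow, 4=blue, 5=red, 6=red, 7=green. Each edge has distinct colors on its endpoints.

4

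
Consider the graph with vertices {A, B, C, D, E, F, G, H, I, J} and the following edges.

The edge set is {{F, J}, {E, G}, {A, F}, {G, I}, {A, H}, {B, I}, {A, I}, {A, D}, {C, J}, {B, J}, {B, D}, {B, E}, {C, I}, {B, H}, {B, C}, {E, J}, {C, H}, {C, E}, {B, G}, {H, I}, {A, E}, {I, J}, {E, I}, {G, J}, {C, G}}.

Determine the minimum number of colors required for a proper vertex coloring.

B, C, E, G, I, J are mutually adjacent (a clique of size 6), so at least 6 colors are needed.
6 colors suffice: color 1 → {A, B}; color 2 → {D, F, I}; color 3 → {C}; color 4 → {E, H}; color 5 → {J}; color 6 → {G}. Every edge joins two different colors.

6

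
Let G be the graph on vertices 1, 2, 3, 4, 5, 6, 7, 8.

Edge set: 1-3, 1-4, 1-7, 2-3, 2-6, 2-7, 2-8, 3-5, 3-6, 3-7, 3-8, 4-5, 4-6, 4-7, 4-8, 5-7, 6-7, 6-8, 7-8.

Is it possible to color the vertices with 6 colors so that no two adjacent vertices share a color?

Yes

The chromatic number is 5. 2, 3, 6, 7, 8 form a clique, so at least 5 colors are needed.
One proper 5-coloring: 1=c, 2=e, 3=b, 4=b, 5=c, 6=d, 7=a, 8=c.
Since 6 ≥ 5, a proper 6-coloring certainly exists.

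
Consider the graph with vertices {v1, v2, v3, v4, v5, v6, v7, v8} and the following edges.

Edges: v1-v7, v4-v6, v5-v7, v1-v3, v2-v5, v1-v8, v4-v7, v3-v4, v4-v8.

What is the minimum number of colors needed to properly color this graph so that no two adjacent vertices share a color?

v4 and v6 are adjacent, so at least 2 colors are needed.
A valid assignment using 2 colors: v1=1, v2=2, v3=2, v4=1, v5=1, v6=2, v7=2, v8=2. No two adjacent vertices share a color.

2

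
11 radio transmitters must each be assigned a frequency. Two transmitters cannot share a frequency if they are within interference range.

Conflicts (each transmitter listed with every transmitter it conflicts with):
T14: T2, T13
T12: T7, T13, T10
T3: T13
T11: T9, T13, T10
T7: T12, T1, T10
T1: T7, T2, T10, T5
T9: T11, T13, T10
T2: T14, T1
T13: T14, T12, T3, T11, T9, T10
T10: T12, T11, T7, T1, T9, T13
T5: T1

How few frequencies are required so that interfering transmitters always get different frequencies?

T11, T9, T13, T10 all conflict with each other, so at least 4 frequencies are needed.
4 frequencies suffice: frequency 1 → {T3, T2, T10, T5}; frequency 2 → {T1, T13}; frequency 3 → {T14, T11, T7}; frequency 4 → {T12, T9}. No two conflicting transmitters share a frequency.

4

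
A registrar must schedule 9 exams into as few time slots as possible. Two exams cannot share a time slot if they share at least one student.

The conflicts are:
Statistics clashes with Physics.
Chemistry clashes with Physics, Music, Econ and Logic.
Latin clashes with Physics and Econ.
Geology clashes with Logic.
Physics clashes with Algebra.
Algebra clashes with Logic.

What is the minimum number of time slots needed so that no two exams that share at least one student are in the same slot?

Chemistry and Logic conflict, so at least 2 time slots are needed.
2 time slots suffice: Statistics=1, Chemistry=1, Latin=1, Geology=1, Physics=2, Music=2, Algebra=1, Econ=2, Logic=2. No two conflicting exams share a time slot.

2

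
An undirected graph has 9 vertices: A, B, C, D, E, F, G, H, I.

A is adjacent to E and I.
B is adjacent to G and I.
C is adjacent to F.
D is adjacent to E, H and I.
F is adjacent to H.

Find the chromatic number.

B and I are adjacent, so at least 2 colors are needed.
2 colors suffice: color 1 → {C, E, G, H, I}; color 2 → {A, B, D, F}. No two adjacent vertices share a color.

2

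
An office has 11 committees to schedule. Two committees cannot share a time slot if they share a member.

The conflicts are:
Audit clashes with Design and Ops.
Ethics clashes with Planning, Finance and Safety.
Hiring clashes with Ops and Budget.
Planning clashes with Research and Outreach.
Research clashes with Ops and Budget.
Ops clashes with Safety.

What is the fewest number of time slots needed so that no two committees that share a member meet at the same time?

3

The cycle Safety-Ethics-Planning-Research-Ops-Safety has odd length 5, so it cannot be 2-colored; at least 3 time slots are needed.
Using 3 time slots: Audit=2, Ethics=1, Hiring=2, Planning=3, Finance=2, Research=2, Design=1, Ops=1, Safety=2, Budget=1, Outreach=1. Each listed conflict is separated.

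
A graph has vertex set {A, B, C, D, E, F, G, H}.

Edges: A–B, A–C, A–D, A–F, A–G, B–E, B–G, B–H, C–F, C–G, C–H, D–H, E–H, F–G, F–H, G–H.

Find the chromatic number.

A, C, F, G form a clique, so at least 4 colors are needed.
One proper 4-coloring: A=1, B=3, C=4, D=2, E=2, F=3, G=2, H=1. Every edge joins two different colors.

4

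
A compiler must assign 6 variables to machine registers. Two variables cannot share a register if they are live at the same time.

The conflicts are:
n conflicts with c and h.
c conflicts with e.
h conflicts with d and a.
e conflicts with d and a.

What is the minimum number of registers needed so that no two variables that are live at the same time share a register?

3

The cycle e-a-h-n-c-e has odd length 5, so it cannot be 2-colored; at least 3 registers are needed.
3 registers suffice: register 1 → {h, e}; register 2 → {c, d, a}; register 3 → {n}. Each listed conflict is separated.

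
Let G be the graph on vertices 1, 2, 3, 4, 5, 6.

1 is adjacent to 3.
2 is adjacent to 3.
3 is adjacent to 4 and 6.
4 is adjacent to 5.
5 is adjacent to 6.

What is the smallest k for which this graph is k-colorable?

3 and 4 are adjacent, so at least 2 colors are needed.
2 colors suffice: color a → {3, 5}; color b → {1, 2, 4, 6}. No two adjacent vertices share a color.

2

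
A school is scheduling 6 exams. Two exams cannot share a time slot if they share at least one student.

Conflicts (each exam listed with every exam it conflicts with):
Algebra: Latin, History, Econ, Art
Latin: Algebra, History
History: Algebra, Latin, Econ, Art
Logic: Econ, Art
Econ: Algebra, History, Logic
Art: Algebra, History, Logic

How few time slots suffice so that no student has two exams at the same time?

3

Algebra, History, Econ all conflict with each other, so at least 3 time slots are needed.
3 time slots suffice: Algebra=1, Latin=3, History=2, Logic=1, Econ=3, Art=3. Each listed conflict is separated.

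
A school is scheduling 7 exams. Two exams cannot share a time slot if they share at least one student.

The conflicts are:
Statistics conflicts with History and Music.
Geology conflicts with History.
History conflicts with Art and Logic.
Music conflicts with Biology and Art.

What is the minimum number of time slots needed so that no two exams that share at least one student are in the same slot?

Statistics and History conflict, so at least 2 time slots are needed.
2 time slots suffice: time slot 1 → {History, Music}; time slot 2 → {Statistics, Geology, Biology, Art, Logic}. No two conflicting exams share a time slot.

2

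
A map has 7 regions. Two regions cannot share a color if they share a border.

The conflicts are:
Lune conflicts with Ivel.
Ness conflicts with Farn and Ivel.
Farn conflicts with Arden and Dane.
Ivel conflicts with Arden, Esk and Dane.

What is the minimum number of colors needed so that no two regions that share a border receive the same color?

Ivel and Arden conflict, so at least 2 colors are needed.
2 colors suffice: color 1 → {Farn, Ivel}; color 2 → {Lune, Ness, Arden, Esk, Dane}. No two conflicting regions share a color.

2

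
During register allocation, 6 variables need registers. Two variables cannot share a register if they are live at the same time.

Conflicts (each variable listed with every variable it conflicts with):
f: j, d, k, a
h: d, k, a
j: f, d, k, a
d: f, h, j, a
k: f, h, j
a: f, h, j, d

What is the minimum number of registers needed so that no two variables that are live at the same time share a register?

4

f, j, d, a all conflict with each other, so at least 4 registers are needed.
4 registers suffice: register 1 → {f, h}; register 2 → {d, k}; register 3 → {a}; register 4 → {j}. Each listed conflict is separated.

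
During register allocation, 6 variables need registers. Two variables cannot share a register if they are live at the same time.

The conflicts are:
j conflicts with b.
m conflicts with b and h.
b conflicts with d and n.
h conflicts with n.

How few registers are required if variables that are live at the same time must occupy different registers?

2

h and n conflict, so at least 2 registers are needed.
Using 2 registers: j=2, m=2, b=1, d=2, h=1, n=2. Each listed conflict is separated.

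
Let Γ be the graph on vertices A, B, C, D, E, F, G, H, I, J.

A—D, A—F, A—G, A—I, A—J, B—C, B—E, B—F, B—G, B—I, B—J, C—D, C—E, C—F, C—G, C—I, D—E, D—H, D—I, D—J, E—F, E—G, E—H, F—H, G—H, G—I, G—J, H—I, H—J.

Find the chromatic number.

4

B, C, G, I are mutually adjacent (a clique of size 4), so at least 4 colors are needed.
4 colors suffice: color 1 → {D, F, G}; color 2 → {A, C, H}; color 3 → {E, I, J}; color 4 → {B}. No two adjacent vertices share a color.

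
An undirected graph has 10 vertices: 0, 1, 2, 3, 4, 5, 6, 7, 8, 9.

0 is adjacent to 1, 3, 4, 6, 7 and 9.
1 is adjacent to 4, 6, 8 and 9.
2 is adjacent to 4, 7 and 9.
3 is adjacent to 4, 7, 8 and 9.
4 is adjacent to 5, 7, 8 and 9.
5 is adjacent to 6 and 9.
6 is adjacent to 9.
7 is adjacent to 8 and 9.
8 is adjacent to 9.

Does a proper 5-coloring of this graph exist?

The chromatic number is 5. 3, 4, 7, 8, 9 are pairwise adjacent (a clique of size 5), so at least 5 colors are needed.
5 colors suffice: color red → {9}; color blue → {4, 6}; color green → {0, 2, 5, 8}; color yellow → {1, 7}; color purple → {3}.
That is already a proper 5-coloring.

Yes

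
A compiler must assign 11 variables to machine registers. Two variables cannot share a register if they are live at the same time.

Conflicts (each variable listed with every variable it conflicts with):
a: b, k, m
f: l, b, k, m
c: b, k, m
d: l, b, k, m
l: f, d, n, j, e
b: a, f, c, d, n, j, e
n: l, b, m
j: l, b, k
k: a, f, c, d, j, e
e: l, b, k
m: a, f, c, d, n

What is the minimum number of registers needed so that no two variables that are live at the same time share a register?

2

a and m conflict, so at least 2 registers are needed.
2 registers suffice: register 1 → {l, b, k, m}; register 2 → {a, f, c, d, n, j, e}. No two conflicting variables share a register.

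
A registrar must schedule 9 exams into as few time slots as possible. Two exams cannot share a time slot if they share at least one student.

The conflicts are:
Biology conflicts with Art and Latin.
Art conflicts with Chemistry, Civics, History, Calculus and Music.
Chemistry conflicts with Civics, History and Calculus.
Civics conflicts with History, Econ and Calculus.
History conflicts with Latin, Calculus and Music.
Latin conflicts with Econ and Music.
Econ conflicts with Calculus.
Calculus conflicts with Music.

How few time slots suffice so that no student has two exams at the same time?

5

Art, Chemistry, Civics, History, Calculus are mutually in conflict, so at least 5 time slots are needed.
5 time slots suffice: time slot 1 → {Art, Latin}; time slot 2 → {Biology, History, Econ}; time slot 3 → {Calculus}; time slot 4 → {Civics, Music}; time slot 5 → {Chemistry}. No two conflicting exams share a time slot.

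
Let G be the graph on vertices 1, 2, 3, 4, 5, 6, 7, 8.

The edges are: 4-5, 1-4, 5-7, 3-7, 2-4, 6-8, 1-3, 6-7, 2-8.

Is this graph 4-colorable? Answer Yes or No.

The chromatic number is 3. The cycle 5-4-1-3-7-5 has odd length 5, so it cannot be 2-colored; at least 3 colors are needed.
3 colors suffice: color red → {4, 7, 8}; color blue → {1, 2, 5, 6}; color green → {3}.
Since 4 ≥ 3, a proper 4-coloring certainly exists.

Yes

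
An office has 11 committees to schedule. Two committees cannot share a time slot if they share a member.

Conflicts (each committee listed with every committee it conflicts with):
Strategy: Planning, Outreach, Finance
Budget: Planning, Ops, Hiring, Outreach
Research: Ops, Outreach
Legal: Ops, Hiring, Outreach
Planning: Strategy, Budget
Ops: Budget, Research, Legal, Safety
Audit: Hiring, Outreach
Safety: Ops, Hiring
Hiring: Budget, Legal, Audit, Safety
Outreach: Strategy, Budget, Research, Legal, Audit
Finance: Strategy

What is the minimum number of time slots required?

Legal and Hiring conflict, so at least 2 time slots are needed.
2 time slots suffice: time slot 1 → {Planning, Ops, Hiring, Outreach, Finance}; time slot 2 → {Strategy, Budget, Research, Legal, Audit, Safety}. No two conflicting committees share a time slot.

2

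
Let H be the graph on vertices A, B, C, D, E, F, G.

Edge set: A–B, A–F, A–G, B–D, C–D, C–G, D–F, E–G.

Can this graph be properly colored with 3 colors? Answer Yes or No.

Yes

The chromatic number is 3. The cycle G-A-F-D-C-G has odd length 5, so it cannot be 2-colored; at least 3 colors are needed.
3 colors suffice: color 1 → {A, D, E}; color 2 → {B, F, G}; color 3 → {C}.
That is already a proper 3-coloring.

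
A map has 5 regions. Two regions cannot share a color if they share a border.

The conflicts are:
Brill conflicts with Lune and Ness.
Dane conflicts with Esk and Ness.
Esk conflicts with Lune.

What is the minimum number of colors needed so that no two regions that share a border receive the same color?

The cycle Dane-Esk-Lune-Brill-Ness-Dane has odd length 5, so it cannot be 2-colored; at least 3 colors are needed.
3 colors suffice: Brill=3, Dane=1, Esk=2, Lune=1, Ness=2. Every pair that conflicts lands in different colors.

3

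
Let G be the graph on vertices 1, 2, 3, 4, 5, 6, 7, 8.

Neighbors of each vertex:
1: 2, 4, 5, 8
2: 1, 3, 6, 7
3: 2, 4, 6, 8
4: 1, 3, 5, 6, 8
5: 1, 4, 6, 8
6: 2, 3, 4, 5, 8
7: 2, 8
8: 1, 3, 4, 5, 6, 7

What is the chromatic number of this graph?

1, 4, 5, 8 form a clique, so at least 4 colors are needed.
4 colors suffice: color red → {2, 8}; color blue → {1, 6, 7}; color green → {4}; color yellow → {3, 5}. Every edge joins two different colors.

4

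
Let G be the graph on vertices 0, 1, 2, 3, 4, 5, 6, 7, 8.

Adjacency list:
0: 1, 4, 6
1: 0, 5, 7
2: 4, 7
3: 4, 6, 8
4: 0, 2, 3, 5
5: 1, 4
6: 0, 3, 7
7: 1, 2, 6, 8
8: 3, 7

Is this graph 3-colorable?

The chromatic number is 3. The cycle 1-5-4-2-7-1 has odd length 5, so it cannot be 2-colored; at least 3 colors are needed.
3 colors suffice: color a → {4, 7}; color b → {0, 2, 3, 5}; color c → {1, 6, 8}.
That is already a proper 3-coloring.

Yes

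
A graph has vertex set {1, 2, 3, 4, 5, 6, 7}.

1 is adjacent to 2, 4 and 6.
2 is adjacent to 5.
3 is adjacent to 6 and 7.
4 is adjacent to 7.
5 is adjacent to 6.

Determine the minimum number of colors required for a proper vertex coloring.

3

The cycle 1-4-7-3-6-1 has odd length 5, so it cannot be 2-colored; at least 3 colors are needed.
A valid assignment using 3 colors: 1=red, 2=blue, 3=green, 4=blue, 5=red, 6=blue, 7=red. Each edge has distinct colors on its endpoints.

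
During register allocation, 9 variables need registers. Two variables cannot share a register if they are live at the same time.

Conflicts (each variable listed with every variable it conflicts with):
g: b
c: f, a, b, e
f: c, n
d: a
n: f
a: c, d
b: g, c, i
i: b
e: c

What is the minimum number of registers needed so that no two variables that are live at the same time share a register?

2

c and e conflict, so at least 2 registers are needed.
2 registers suffice: register 1 → {g, c, d, n, i}; register 2 → {f, a, b, e}. Each listed conflict is separated.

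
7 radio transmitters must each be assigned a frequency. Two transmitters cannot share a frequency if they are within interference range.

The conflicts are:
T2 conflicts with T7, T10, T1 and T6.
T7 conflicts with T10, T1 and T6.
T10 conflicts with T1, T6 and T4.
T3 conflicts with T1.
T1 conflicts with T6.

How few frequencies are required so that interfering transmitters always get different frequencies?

5

T2, T7, T10, T1, T6 pairwise conflict, so at least 5 frequencies are needed.
5 frequencies suffice: frequency 1 → {T1, T4}; frequency 2 → {T10, T3}; frequency 3 → {T2}; frequency 4 → {T6}; frequency 5 → {T7}. Each listed conflict is separated.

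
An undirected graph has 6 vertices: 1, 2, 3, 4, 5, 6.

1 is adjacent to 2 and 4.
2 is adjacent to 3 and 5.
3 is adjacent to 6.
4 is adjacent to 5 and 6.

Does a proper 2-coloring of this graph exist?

The cycle 4-1-2-3-6-4 has odd length 5, so it cannot be 2-colored; at least 3 colors are needed.
So 2 colors are not enough.

No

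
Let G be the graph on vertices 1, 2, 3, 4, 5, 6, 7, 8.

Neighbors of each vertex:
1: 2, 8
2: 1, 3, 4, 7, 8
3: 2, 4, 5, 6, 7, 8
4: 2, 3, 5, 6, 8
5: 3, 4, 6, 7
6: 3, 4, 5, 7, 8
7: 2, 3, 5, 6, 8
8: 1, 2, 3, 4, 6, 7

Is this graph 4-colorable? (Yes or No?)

Yes

The chromatic number is 4. 3, 4, 6, 8 form a clique, so at least 4 colors are needed.
4 colors suffice: color a → {5, 8}; color b → {1, 3}; color c → {2, 6}; color d → {4, 7}.
That is already a proper 4-coloring.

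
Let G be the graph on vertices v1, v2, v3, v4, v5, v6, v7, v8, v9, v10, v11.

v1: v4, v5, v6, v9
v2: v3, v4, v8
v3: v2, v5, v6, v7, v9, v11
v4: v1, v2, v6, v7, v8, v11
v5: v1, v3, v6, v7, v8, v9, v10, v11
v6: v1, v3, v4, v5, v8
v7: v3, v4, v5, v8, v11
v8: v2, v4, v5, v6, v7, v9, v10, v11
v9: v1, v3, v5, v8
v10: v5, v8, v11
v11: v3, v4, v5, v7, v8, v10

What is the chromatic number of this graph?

4

v5, v8, v10, v11 are pairwise adjacent (a clique of size 4), so at least 4 colors are needed.
One proper 4-coloring: v1=blue, v2=green, v3=blue, v4=red, v5=red, v6=green, v7=yellow, v8=blue, v9=green, v10=yellow, v11=green. Each edge has distinct colors on its endpoints.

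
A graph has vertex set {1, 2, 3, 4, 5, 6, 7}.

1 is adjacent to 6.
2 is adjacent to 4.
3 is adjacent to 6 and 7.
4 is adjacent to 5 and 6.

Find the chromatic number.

1 and 6 are adjacent, so at least 2 colors are needed.
2 colors suffice: color a → {2, 5, 6, 7}; color b → {1, 3, 4}. No two adjacent vertices share a color.

2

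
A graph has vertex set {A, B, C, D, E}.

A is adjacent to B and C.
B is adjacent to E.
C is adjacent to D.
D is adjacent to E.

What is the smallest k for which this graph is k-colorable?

3

The cycle C-A-B-E-D-C has odd length 5, so it cannot be 2-colored; at least 3 colors are needed.
One proper 3-coloring: A=blue, B=red, C=red, D=green, E=blue. Every edge joins two different colors.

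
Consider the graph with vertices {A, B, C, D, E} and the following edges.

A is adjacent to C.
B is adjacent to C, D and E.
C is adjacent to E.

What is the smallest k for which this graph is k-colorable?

3

B, C, E are pairwise adjacent, so at least 3 colors are needed.
3 colors suffice: color 1 → {C, D}; color 2 → {A, B}; color 3 → {E}. No two adjacent vertices share a color.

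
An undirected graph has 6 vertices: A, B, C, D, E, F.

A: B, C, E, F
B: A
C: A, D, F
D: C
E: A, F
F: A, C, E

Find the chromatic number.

3

A, E, F form a triangle, so at least 3 colors are needed.
One proper 3-coloring: A=red, B=blue, C=green, D=red, E=green, F=blue. No two adjacent vertices share a color.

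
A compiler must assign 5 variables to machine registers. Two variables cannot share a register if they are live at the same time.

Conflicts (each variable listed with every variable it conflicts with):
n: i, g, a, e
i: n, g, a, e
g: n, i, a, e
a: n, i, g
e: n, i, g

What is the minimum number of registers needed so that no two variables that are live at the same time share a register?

n, i, g, a are mutually in conflict, so at least 4 registers are needed.
4 registers suffice: register 1 → {g}; register 2 → {n}; register 3 → {i}; register 4 → {a, e}. Every pair that conflicts lands in different registers.

4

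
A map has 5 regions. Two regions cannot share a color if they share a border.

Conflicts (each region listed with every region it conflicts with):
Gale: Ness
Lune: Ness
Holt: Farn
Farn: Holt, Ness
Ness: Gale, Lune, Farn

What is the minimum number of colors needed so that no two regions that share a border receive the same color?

Farn and Ness conflict, so at least 2 colors are needed.
2 colors suffice: color 1 → {Holt, Ness}; color 2 → {Gale, Lune, Farn}. No two conflicting regions share a color.

2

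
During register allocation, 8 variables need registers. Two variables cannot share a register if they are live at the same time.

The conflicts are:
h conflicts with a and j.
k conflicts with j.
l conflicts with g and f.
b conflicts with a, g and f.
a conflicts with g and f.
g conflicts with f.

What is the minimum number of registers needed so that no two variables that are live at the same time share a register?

b, a, g, f all conflict with each other, so at least 4 registers are needed.
4 registers suffice: register 1 → {h, k, g}; register 2 → {l, a, j}; register 3 → {f}; register 4 → {b}. Each listed conflict is separated.

4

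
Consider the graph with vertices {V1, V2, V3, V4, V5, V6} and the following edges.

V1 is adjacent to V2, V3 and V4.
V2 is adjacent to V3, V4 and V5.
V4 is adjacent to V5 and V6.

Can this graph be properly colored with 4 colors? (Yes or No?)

The chromatic number is 3. V1, V2, V4 form a triangle, so at least 3 colors are needed.
3 colors suffice: color R → {V2, V6}; color B → {V3, V4}; color G → {V1, V5}.
Since 4 ≥ 3, a proper 4-coloring certainly exists.

Yes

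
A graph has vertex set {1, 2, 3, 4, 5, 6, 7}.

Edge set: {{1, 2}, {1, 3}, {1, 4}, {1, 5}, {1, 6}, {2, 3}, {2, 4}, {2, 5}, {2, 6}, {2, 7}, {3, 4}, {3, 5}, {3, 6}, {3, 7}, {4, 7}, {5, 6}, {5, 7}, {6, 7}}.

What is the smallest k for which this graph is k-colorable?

1, 2, 3, 5, 6 are pairwise adjacent (a clique of size 5), so at least 5 colors are needed.
5 colors suffice: color a → {3}; color b → {2}; color c → {4, 5}; color d → {6}; color e → {1, 7}. Each edge has distinct colors on its endpoints.

5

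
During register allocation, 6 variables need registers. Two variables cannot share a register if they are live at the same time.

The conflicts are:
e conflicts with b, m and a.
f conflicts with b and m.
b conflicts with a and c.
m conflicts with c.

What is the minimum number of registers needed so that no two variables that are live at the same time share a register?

e, b, a are mutually in conflict, so at least 3 registers are needed.
3 registers suffice: register 1 → {b, m}; register 2 → {e, f, c}; register 3 → {a}. Every pair that conflicts lands in different registers.

3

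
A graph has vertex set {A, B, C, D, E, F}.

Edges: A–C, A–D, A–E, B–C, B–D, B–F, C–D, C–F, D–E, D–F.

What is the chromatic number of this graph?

4

B, C, D, F are mutually adjacent (a clique of size 4), so at least 4 colors are needed.
4 colors suffice: color 1 → {D}; color 2 → {C, E}; color 3 → {A, F}; color 4 → {B}. No two adjacent vertices share a color.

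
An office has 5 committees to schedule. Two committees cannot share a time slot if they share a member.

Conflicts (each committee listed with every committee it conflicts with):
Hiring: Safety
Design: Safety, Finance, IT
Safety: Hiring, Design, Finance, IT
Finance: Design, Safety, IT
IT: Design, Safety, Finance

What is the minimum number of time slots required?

4

Design, Safety, Finance, IT are mutually in conflict, so at least 4 time slots are needed.
Using 4 time slots: Hiring=2, Design=4, Safety=1, Finance=2, IT=3. Each listed conflict is separated.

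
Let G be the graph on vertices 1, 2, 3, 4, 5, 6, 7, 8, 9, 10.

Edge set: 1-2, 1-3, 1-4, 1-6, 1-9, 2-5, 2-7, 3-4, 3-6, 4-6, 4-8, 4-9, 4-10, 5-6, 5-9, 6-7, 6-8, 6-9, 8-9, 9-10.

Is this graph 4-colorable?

Yes

The chromatic number is 4. 4, 6, 8, 9 are mutually adjacent (a clique of size 4), so at least 4 colors are needed.
A valid assignment using 4 colors: 1=d, 2=a, 3=c, 4=b, 5=b, 6=a, 7=b, 8=d, 9=c, 10=a.
That is already a proper 4-coloring.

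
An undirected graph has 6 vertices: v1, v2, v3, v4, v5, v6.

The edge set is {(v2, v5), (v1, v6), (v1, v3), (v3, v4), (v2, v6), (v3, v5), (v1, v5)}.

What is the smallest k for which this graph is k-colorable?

3

v1, v3, v5 are pairwise adjacent, so at least 3 colors are needed.
3 colors suffice: color 1 → {v4, v5, v6}; color 2 → {v2, v3}; color 3 → {v1}. No two adjacent vertices share a color.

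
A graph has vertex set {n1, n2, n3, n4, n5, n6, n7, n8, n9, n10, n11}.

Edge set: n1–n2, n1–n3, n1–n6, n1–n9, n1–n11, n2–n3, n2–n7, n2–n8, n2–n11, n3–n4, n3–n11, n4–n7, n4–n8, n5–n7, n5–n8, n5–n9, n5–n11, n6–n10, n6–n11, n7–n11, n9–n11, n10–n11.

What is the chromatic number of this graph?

n1, n2, n3, n11 are mutually adjacent (a clique of size 4), so at least 4 colors are needed.
One proper 4-coloring: n1=3, n2=2, n3=4, n4=1, n5=2, n6=2, n7=3, n8=3, n9=4, n10=3, n11=1. Every edge joins two different colors.

4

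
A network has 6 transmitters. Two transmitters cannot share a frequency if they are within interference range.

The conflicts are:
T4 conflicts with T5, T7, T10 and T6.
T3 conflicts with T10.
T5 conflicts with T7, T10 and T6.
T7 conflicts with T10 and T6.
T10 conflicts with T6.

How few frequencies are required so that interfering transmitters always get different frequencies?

5

T4, T5, T7, T10, T6 are mutually in conflict, so at least 5 frequencies are needed.
5 frequencies suffice: frequency 1 → {T10}; frequency 2 → {T3, T6}; frequency 3 → {T4}; frequency 4 → {T5}; frequency 5 → {T7}. Every pair that conflicts lands in different frequencies.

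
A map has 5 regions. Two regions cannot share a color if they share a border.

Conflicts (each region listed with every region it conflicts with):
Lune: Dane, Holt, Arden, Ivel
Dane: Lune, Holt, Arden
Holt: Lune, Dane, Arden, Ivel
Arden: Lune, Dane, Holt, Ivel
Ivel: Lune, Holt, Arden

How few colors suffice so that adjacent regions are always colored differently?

Lune, Holt, Arden, Ivel all conflict with each other, so at least 4 colors are needed.
4 colors suffice: color 1 → {Lune}; color 2 → {Arden}; color 3 → {Holt}; color 4 → {Dane, Ivel}. Each listed conflict is separated.

4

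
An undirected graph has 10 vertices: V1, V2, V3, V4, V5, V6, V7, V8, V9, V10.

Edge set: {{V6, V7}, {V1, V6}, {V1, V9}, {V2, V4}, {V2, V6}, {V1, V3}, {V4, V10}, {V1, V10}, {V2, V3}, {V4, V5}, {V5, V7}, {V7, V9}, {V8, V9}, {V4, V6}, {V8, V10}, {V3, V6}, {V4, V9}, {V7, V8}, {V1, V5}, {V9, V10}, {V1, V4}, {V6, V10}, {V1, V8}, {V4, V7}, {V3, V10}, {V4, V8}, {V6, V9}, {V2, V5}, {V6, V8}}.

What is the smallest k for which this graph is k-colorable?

6

V1, V4, V6, V8, V9, V10 are mutually adjacent (a clique of size 6), so at least 6 colors are needed.
One proper 6-coloring: V1=3, V2=3, V3=1, V4=1, V5=2, V6=2, V7=3, V8=4, V9=6, V10=5. No two adjacent vertices share a color.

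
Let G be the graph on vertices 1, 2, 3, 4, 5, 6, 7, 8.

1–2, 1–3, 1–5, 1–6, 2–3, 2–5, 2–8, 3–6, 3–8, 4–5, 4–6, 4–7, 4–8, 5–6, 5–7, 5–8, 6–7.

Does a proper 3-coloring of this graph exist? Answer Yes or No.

4, 5, 6, 7 are pairwise adjacent (a clique of size 4), so at least 4 colors are needed.
So 3 colors are not enough.

No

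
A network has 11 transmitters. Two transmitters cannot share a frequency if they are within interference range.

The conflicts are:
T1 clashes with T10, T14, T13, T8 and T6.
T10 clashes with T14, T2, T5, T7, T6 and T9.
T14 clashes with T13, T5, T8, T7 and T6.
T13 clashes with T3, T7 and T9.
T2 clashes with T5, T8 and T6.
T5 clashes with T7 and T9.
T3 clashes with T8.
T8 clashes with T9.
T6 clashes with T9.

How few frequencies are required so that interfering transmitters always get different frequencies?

T10, T14, T5, T7 all conflict with each other, so at least 4 frequencies are needed.
4 frequencies suffice: frequency 1 → {T10, T13, T8}; frequency 2 → {T14, T2, T3, T9}; frequency 3 → {T1, T5}; frequency 4 → {T7, T6}. No two conflicting transmitters share a frequency.

4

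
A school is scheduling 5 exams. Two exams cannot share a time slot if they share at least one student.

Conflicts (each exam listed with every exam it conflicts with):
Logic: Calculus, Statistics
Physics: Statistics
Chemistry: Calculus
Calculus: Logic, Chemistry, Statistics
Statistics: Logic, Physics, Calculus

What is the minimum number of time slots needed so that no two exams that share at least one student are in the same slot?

Logic, Calculus, Statistics pairwise conflict, so at least 3 time slots are needed.
3 time slots suffice: time slot 1 → {Chemistry, Statistics}; time slot 2 → {Physics, Calculus}; time slot 3 → {Logic}. No two conflicting exams share a time slot.

3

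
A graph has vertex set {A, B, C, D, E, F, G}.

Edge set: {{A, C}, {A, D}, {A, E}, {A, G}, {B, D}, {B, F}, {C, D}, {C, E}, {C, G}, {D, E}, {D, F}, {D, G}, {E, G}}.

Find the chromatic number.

A, C, D, E, G are pairwise adjacent (a clique of size 5), so at least 5 colors are needed.
5 colors suffice: color 1 → {D}; color 2 → {A, F}; color 3 → {B, C}; color 4 → {E}; color 5 → {G}. Each edge has distinct colors on its endpoints.

5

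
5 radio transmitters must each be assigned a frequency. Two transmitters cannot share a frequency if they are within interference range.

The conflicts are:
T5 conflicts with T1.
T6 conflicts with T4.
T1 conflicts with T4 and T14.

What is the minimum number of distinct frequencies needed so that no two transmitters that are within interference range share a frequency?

T6 and T4 conflict, so at least 2 frequencies are needed.
2 frequencies suffice: frequency 1 → {T6, T1}; frequency 2 → {T5, T4, T14}. No two conflicting transmitters share a frequency.

2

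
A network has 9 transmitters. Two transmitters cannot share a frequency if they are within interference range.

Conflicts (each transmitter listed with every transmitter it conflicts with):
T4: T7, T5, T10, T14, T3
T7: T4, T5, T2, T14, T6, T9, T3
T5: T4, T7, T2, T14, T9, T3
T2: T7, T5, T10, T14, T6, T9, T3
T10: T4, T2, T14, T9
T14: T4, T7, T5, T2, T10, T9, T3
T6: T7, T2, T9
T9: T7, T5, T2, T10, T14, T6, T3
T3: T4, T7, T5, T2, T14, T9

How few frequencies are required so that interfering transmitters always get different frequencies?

6

T7, T5, T2, T14, T9, T3 pairwise conflict, so at least 6 frequencies are needed.
6 frequencies suffice: T4=1, T7=2, T5=6, T2=4, T10=2, T14=3, T6=3, T9=1, T3=5. Each listed conflict is separated.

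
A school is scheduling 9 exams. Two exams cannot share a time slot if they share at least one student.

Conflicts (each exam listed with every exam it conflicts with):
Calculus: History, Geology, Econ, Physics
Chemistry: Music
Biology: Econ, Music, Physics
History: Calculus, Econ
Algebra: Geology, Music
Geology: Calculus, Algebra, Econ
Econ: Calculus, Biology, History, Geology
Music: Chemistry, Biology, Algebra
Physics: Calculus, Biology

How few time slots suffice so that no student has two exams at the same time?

3

Calculus, Geology, Econ are mutually in conflict, so at least 3 time slots are needed.
3 time slots suffice: Calculus=1, Chemistry=2, Biology=3, History=3, Algebra=2, Geology=3, Econ=2, Music=1, Physics=2. No two conflicting exams share a time slot.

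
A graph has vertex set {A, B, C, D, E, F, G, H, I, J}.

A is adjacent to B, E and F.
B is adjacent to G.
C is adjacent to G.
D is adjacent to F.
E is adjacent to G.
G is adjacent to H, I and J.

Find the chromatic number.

G and H are adjacent, so at least 2 colors are needed.
2 colors suffice: color red → {A, D, G}; color blue → {B, C, E, F, H, I, J}. Each edge has distinct colors on its endpoints.

2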